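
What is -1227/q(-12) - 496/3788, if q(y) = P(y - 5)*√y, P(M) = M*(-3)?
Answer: -124/947 + 409*I*√3/102 ≈ -0.13094 + 6.9452*I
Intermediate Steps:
P(M) = -3*M
q(y) = √y*(15 - 3*y) (q(y) = (-3*(y - 5))*√y = (-3*(-5 + y))*√y = (15 - 3*y)*√y = √y*(15 - 3*y))
-1227/q(-12) - 496/3788 = -1227*(-I*√3/(18*(5 - 1*(-12)))) - 496/3788 = -1227*(-I*√3/(18*(5 + 12))) - 496*1/3788 = -1227*(-I*√3/306) - 124/947 = -(-409)*I*√3/102 - 124/947 = 409*I*√3/102 - 124/947 = -124/947 + 409*I*√3/102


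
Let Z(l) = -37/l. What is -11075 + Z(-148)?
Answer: -44299/4 ≈ -11075.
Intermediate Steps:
-11075 + Z(-148) = -11075 - 37/(-148) = -11075 - 37*(-1/148) = -11075 + 1/4 = -44299/4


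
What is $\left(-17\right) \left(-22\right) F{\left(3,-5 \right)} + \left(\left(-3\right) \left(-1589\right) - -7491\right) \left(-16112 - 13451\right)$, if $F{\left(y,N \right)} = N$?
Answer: $-362385124$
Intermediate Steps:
$\left(-17\right) \left(-22\right) F{\left(3,-5 \right)} + \left(\left(-3\right) \left(-1589\right) - -7491\right) \left(-16112 - 13451\right) = \left(-17\right) \left(-22\right) \left(-5\right) + \left(\left(-3\right) \left(-1589\right) - -7491\right) \left(-16112 - 13451\right) = 374 \left(-5\right) + \left(4767 + \left(-3957 + 11448\right)\right) \left(-29563\right) = -1870 + \left(4767 + 7491\right) \left(-29563\right) = -1870 + 12258 \left(-29563\right) = -1870 - 362383254 = -362385124$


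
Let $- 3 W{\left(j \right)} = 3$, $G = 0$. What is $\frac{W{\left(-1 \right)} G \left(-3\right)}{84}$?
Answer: $0$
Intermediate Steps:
$W{\left(j \right)} = -1$ ($W{\left(j \right)} = \left(- \frac{1}{3}\right) 3 = -1$)
$\frac{W{\left(-1 \right)} G \left(-3\right)}{84} = \frac{\left(-1\right) 0 \left(-3\right)}{84} = 0 \left(-3\right) \frac{1}{84} = 0 \cdot \frac{1}{84} = 0$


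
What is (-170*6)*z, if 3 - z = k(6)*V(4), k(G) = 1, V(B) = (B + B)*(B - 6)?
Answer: -19380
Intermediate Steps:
V(B) = 2*B*(-6 + B) (V(B) = (2*B)*(-6 + B) = 2*B*(-6 + B))
z = 19 (z = 3 - 2*4*(-6 + 4) = 3 - 2*4*(-2) = 3 - (-16) = 3 - 1*(-16) = 3 + 16 = 19)
(-170*6)*z = -170*6*19 = -1020*19 = -19380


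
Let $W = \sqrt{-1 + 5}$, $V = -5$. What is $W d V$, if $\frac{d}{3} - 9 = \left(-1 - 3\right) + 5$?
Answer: $-300$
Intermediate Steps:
$W = 2$ ($W = \sqrt{4} = 2$)
$d = 30$ ($d = 27 + 3 \left(\left(-1 - 3\right) + 5\right) = 27 + 3 \left(-4 + 5\right) = 27 + 3 \cdot 1 = 27 + 3 = 30$)
$W d V = 2 \cdot 30 \left(-5\right) = 60 \left(-5\right) = -300$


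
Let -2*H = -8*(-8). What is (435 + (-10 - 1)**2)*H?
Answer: -17792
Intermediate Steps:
H = -32 (H = -(-4)*(-8) = -1/2*64 = -32)
(435 + (-10 - 1)**2)*H = (435 + (-10 - 1)**2)*(-32) = (435 + (-11)**2)*(-32) = (435 + 121)*(-32) = 556*(-32) = -17792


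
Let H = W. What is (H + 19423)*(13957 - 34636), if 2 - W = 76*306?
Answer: 79221249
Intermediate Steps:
W = -23254 (W = 2 - 76*306 = 2 - 1*23256 = 2 - 23256 = -23254)
H = -23254
(H + 19423)*(13957 - 34636) = (-23254 + 19423)*(13957 - 34636) = -3831*(-20679) = 79221249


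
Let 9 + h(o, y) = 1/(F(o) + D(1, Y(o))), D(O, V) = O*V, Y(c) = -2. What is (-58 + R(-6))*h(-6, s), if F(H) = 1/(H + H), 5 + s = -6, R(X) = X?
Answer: 15168/25 ≈ 606.72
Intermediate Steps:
s = -11 (s = -5 - 6 = -11)
F(H) = 1/(2*H)
h(o, y) = -9 + 1/(-2 + 1/(2*o)) (h(o, y) = -9 + 1/(1/(2*o) + 1*(-2)) = -9 + 1/(1/(2*o) - 2) = -9 + 1/(-2 + 1/(2*o)))
(-58 + R(-6))*h(-6, s) = (-58 - 6)*((9 - 38*(-6))/(-1 + 4*(-6))) = -64*(9 + 228)/(-1 - 24) = -64*237/(-25) = -(-64)*237/25 = -64*(-237/25) = 15168/25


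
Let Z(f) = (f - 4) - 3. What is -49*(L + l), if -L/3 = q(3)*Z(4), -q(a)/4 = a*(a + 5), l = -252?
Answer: 54684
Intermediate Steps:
q(a) = -4*a*(5 + a) (q(a) = -4*a*(a + 5) = -4*a*(5 + a))
Z(f) = -7 + f (Z(f) = (-4 + f) - 3 = -7 + f)
L = -864 (L = -3*(-4*3*(5 + 3))*(-7 + 4) = -3*(-4*3*8)*(-3) = -(-288)*(-3) = -3*288 = -864)
-49*(L + l) = -49*(-864 - 252) = -49*(-1116) = 54684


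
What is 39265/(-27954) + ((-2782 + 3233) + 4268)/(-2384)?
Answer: -112761343/33321168 ≈ -3.3841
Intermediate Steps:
39265/(-27954) + ((-2782 + 3233) + 4268)/(-2384) = 39265*(-1/27954) + (451 + 4268)*(-1/2384) = -39265/27954 + 4719*(-1/2384) = -39265/27954 - 4719/2384 = -112761343/33321168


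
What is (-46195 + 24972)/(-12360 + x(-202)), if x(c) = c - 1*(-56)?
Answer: 21223/12506 ≈ 1.6970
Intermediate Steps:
x(c) = 56 + c (x(c) = c + 56 = 56 + c)
(-46195 + 24972)/(-12360 + x(-202)) = (-46195 + 24972)/(-12360 + (56 - 202)) = -21223/(-12360 - 146) = -21223/(-12506) = -21223*(-1/12506) = 21223/12506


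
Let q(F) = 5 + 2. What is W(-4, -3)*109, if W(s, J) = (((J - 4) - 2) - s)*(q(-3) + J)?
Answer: -2180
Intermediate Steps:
q(F) = 7
W(s, J) = (7 + J)*(-6 + J - s) (W(s, J) = (((J - 4) - 2) - s)*(7 + J) = (((-4 + J) - 2) - s)*(7 + J) = ((-6 + J) - s)*(7 + J) = (-6 + J - s)*(7 + J) = (7 + J)*(-6 + J - s))
W(-4, -3)*109 = (-42 - 3 + (-3)² - 7*(-4) - 1*(-3)*(-4))*109 = (-42 - 3 + 9 + 28 - 12)*109 = -20*109 = -2180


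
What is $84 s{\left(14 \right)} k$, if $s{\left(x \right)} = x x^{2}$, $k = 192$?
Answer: $44255232$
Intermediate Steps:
$s{\left(x \right)} = x^{3}$
$84 s{\left(14 \right)} k = 84 \cdot 14^{3} \cdot 192 = 84 \cdot 2744 \cdot 192 = 230496 \cdot 192 = 44255232$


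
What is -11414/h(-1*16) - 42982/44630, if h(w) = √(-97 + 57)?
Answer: -21491/22315 + 5707*I*√10/10 ≈ -0.96307 + 1804.7*I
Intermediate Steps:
h(w) = 2*I*√10 (h(w) = √(-40) = 2*I*√10)
-11414/h(-1*16) - 42982/44630 = -11414*(-I*√10/20) - 42982/44630 = -(-5707)*I*√10/10 - 42982*1/44630 = 5707*I*√10/10 - 21491/22315 = -21491/22315 + 5707*I*√10/10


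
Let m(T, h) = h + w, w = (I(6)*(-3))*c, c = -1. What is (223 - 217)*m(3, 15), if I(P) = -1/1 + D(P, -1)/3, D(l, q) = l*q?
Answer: 36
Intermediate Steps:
I(P) = -1 - P/3 (I(P) = -1/1 + (P*(-1))/3 = -1*1 - P*(1/3) = -1 - P/3)
w = -9 (w = ((-1 - 1/3*6)*(-3))*(-1) = ((-1 - 2)*(-3))*(-1) = -3*(-3)*(-1) = 9*(-1) = -9)
m(T, h) = -9 + h (m(T, h) = h - 9 = -9 + h)
(223 - 217)*m(3, 15) = (223 - 217)*(-9 + 15) = 6*6 = 36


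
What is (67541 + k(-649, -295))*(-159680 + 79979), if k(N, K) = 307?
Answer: -5407553448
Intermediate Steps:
(67541 + k(-649, -295))*(-159680 + 79979) = (67541 + 307)*(-159680 + 79979) = 67848*(-79701) = -5407553448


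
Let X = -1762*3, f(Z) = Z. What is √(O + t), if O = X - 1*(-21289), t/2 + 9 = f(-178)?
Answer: √15629 ≈ 125.02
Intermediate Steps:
t = -374 (t = -18 + 2*(-178) = -18 - 356 = -374)
X = -5286
O = 16003 (O = -5286 - 1*(-21289) = -5286 + 21289 = 16003)
√(O + t) = √(16003 - 374) = √15629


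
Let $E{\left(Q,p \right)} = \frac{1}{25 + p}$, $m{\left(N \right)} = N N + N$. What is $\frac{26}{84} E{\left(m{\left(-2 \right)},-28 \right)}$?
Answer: $- \frac{13}{126} \approx -0.10317$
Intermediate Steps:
$m{\left(N \right)} = N + N^{2}$ ($m{\left(N \right)} = N^{2} + N = N + N^{2}$)
$\frac{26}{84} E{\left(m{\left(-2 \right)},-28 \right)} = \frac{26 \cdot \frac{1}{84}}{25 - 28} = \frac{26 \cdot \frac{1}{84}}{-3} = \frac{13}{42} \left(- \frac{1}{3}\right) = - \frac{13}{126}$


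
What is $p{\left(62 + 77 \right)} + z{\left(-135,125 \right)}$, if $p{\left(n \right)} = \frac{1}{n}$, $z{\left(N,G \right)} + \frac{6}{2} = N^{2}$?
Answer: $\frac{2532859}{139} \approx 18222.0$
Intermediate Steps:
$z{\left(N,G \right)} = -3 + N^{2}$
$p{\left(62 + 77 \right)} + z{\left(-135,125 \right)} = \frac{1}{62 + 77} - \left(3 - \left(-135\right)^{2}\right) = \frac{1}{139} + \left(-3 + 18225\right) = \frac{1}{139} + 18222 = \frac{2532859}{139}$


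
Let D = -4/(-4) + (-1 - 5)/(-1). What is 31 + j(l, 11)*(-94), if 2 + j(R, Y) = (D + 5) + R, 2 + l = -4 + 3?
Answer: -627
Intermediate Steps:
l = -3 (l = -2 + (-4 + 3) = -2 - 1 = -3)
D = 7 (D = -4*(-¼) - 6*(-1) = 1 + 6 = 7)
j(R, Y) = 10 + R (j(R, Y) = -2 + ((7 + 5) + R) = -2 + (12 + R) = 10 + R)
31 + j(l, 11)*(-94) = 31 + (10 - 3)*(-94) = 31 + 7*(-94) = 31 - 658 = -627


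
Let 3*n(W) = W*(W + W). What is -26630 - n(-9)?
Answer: -26684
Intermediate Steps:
n(W) = 2*W²/3 (n(W) = (W*(W + W))/3 = (W*(2*W))/3 = (2*W²)/3 = 2*W²/3)
-26630 - n(-9) = -26630 - 2*(-9)²/3 = -26630 - 2*81/3 = -26630 - 1*54 = -26630 - 54 = -26684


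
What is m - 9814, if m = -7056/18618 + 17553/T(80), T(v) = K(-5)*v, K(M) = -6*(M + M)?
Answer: -48708273147/4964800 ≈ -9810.7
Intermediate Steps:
K(M) = -12*M
T(v) = 60*v (T(v) = (-12*(-5))*v = 60*v)
m = 16274053/4964800 (m = -7056/18618 + 17553/((60*80)) = -7056*1/18618 + 17553/4800 = -1176/3103 + 17553*(1/4800) = -1176/3103 + 5851/1600 = 16274053/4964800 ≈ 3.2779)
m - 9814 = 16274053/4964800 - 9814 = -48708273147/4964800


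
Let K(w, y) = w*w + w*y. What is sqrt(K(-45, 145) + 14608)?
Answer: 38*sqrt(7) ≈ 100.54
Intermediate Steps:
K(w, y) = w**2 + w*y
sqrt(K(-45, 145) + 14608) = sqrt(-45*(-45 + 145) + 14608) = sqrt(-45*100 + 14608) = sqrt(-4500 + 14608) = sqrt(10108) = 38*sqrt(7)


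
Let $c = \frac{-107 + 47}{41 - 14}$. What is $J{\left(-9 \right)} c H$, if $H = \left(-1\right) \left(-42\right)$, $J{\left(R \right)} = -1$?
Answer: $\frac{280}{3} \approx 93.333$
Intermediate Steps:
$c = - \frac{20}{9}$ ($c = - \frac{60}{27} = \left(-60\right) \frac{1}{27} = - \frac{20}{9} \approx -2.2222$)
$H = 42$
$J{\left(-9 \right)} c H = \left(-1\right) \left(- \frac{20}{9}\right) 42 = \frac{20}{9} \cdot 42 = \frac{280}{3}$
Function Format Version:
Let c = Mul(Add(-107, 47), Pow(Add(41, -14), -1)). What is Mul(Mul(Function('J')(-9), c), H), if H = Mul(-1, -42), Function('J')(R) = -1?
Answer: Rational(280, 3) ≈ 93.333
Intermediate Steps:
c = Rational(-20, 9) (c = Mul(-60, Pow(27, -1)) = Mul(-60, Rational(1, 27)) = Rational(-20, 9) ≈ -2.2222)
H = 42
Mul(Mul(Function('J')(-9), c), H) = Mul(Mul(-1, Rational(-20, 9)), 42) = Mul(Rational(20, 9), 42) = Rational(280, 3)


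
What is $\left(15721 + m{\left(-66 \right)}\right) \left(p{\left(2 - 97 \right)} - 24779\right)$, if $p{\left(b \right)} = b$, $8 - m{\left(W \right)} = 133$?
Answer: $-387934904$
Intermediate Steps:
$m{\left(W \right)} = -125$ ($m{\left(W \right)} = 8 - 133 = -125$)
$\left(15721 + m{\left(-66 \right)}\right) \left(p{\left(2 - 97 \right)} - 24779\right) = \left(15721 - 125\right) \left(\left(2 - 97\right) - 24779\right) = 15596 \left(-95 - 24779\right) = 15596 \left(-24874\right) = -387934904$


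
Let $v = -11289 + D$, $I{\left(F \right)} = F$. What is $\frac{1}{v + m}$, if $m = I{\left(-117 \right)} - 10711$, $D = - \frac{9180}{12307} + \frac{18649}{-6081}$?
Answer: $- \frac{74838867}{1655496558262} \approx -4.5206 \cdot 10^{-5}$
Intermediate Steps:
$D = - \frac{285336823}{74838867}$ ($D = \left(-9180\right) \frac{1}{12307} + 18649 \left(- \frac{1}{6081}\right) = - \frac{9180}{12307} - \frac{18649}{6081} = - \frac{285336823}{74838867} \approx -3.8127$)
$m = -10828$ ($m = -117 - 10711 = -10828$)
$v = - \frac{845141306386}{74838867}$ ($v = -11289 - \frac{285336823}{74838867} = - \frac{845141306386}{74838867} \approx -11293.0$)
$\frac{1}{v + m} = \frac{1}{- \frac{845141306386}{74838867} - 10828} = \frac{1}{- \frac{1655496558262}{74838867}} = - \frac{74838867}{1655496558262}$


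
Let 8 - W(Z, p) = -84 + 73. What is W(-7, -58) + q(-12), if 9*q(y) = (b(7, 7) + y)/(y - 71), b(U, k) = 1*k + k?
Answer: 14191/747 ≈ 18.997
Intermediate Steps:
W(Z, p) = 19 (W(Z, p) = 8 - (-84 + 73) = 8 - 1*(-11) = 8 + 11 = 19)
b(U, k) = 2*k (b(U, k) = k + k = 2*k)
q(y) = (14 + y)/(9*(-71 + y)) (q(y) = ((2*7 + y)/(y - 71))/9 = ((14 + y)/(-71 + y))/9 = (14 + y)/(9*(-71 + y)))
W(-7, -58) + q(-12) = 19 + (14 - 12)/(9*(-71 - 12)) = 19 + (⅑)*2/(-83) = 19 + (⅑)*(-1/83)*2 = 19 - 2/747 = 14191/747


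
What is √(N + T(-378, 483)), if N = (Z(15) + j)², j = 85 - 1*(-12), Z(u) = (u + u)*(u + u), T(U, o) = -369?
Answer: 2*√248410 ≈ 996.81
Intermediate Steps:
Z(u) = 4*u² (Z(u) = (2*u)*(2*u) = 4*u²)
j = 97 (j = 85 + 12 = 97)
N = 994009 (N = (4*15² + 97)² = (4*225 + 97)² = (900 + 97)² = 997² = 994009)
√(N + T(-378, 483)) = √(994009 - 369) = √993640 = 2*√248410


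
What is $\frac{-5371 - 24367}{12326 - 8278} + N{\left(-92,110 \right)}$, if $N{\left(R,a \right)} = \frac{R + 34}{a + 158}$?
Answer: $- \frac{1025571}{135608} \approx -7.5628$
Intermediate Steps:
$N{\left(R,a \right)} = \frac{34 + R}{158 + a}$
$\frac{-5371 - 24367}{12326 - 8278} + N{\left(-92,110 \right)} = \frac{-5371 - 24367}{12326 - 8278} + \frac{34 - 92}{158 + 110} = - \frac{29738}{4048} + \frac{1}{268} \left(-58\right) = \left(-29738\right) \frac{1}{4048} + \frac{1}{268} \left(-58\right) = - \frac{14869}{2024} - \frac{29}{134} = - \frac{1025571}{135608}$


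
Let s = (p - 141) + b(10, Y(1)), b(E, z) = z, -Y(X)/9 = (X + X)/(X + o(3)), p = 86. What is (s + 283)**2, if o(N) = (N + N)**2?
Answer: 70862724/1369 ≈ 51762.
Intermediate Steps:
o(N) = 4*N**2 (o(N) = (2*N)**2 = 4*N**2)
Y(X) = -18*X/(36 + X) (Y(X) = -9*(X + X)/(X + 4*3**2) = -9*2*X/(X + 4*9) = -9*2*X/(X + 36) = -9*2*X/(36 + X) = -18*X/(36 + X))
s = -2053/37 (s = (86 - 141) - 18*1/(36 + 1) = -55 - 18*1/37 = -55 - 18*1*1/37 = -55 - 18/37 = -2053/37 ≈ -55.487)
(s + 283)**2 = (-2053/37 + 283)**2 = (8418/37)**2 = 70862724/1369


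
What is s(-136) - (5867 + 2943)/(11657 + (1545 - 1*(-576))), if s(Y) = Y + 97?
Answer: -273076/6889 ≈ -39.639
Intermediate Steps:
s(Y) = 97 + Y
s(-136) - (5867 + 2943)/(11657 + (1545 - 1*(-576))) = (97 - 136) - (5867 + 2943)/(11657 + (1545 - 1*(-576))) = -39 - 8810/(11657 + (1545 + 576)) = -39 - 8810/(11657 + 2121) = -39 - 8810/13778 = -39 - 1*4405/6889 = -39 - 4405/6889 = -273076/6889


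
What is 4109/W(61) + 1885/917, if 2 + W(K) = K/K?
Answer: -3766068/917 ≈ -4106.9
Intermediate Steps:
W(K) = -1 (W(K) = -2 + K/K = -2 + 1 = -1)
4109/W(61) + 1885/917 = 4109/(-1) + 1885/917 = 4109*(-1) + 1885*(1/917) = -4109 + 1885/917 = -3766068/917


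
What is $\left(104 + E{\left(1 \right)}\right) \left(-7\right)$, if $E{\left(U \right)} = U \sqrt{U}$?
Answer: $-735$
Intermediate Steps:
$E{\left(U \right)} = U^{\frac{3}{2}}$
$\left(104 + E{\left(1 \right)}\right) \left(-7\right) = \left(104 + 1^{\frac{3}{2}}\right) \left(-7\right) = \left(104 + 1\right) \left(-7\right) = 105 \left(-7\right) = -735$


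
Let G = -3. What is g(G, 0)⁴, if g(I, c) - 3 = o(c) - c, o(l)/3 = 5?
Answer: 104976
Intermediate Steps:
o(l) = 15 (o(l) = 3*5 = 15)
g(I, c) = 18 - c (g(I, c) = 3 + (15 - c) = 18 - c)
g(G, 0)⁴ = (18 - 1*0)⁴ = (18 + 0)⁴ = 18⁴ = 104976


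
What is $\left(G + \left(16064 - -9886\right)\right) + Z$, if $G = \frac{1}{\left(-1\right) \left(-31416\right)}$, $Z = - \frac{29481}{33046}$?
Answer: $\frac{434510753825}{16744728} \approx 25949.0$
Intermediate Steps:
$Z = - \frac{951}{1066}$ ($Z = \left(-29481\right) \frac{1}{33046} = - \frac{951}{1066} \approx -0.89212$)
$G = \frac{1}{31416} \approx 3.1831 \cdot 10^{-5}$
$\left(G + \left(16064 - -9886\right)\right) + Z = \left(\frac{1}{31416} + \left(16064 - -9886\right)\right) - \frac{951}{1066} = \left(\frac{1}{31416} + \left(16064 + 9886\right)\right) - \frac{951}{1066} = \left(\frac{1}{31416} + 25950\right) - \frac{951}{1066} = \frac{815245201}{31416} - \frac{951}{1066} = \frac{434510753825}{16744728}$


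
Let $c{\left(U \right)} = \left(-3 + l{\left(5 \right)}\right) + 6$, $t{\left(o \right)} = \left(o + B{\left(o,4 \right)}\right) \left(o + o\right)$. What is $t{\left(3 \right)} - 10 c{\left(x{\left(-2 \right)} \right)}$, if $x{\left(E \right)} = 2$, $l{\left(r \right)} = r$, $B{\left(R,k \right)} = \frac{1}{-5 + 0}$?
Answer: $- \frac{316}{5} \approx -63.2$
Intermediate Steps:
$B{\left(R,k \right)} = - \frac{1}{5}$ ($B{\left(R,k \right)} = \frac{1}{-5} = - \frac{1}{5}$)
$t{\left(o \right)} = 2 o \left(- \frac{1}{5} + o\right)$ ($t{\left(o \right)} = \left(o - \frac{1}{5}\right) \left(o + o\right) = \left(- \frac{1}{5} + o\right) 2 o = 2 o \left(- \frac{1}{5} + o\right)$)
$c{\left(U \right)} = 8$ ($c{\left(U \right)} = \left(-3 + 5\right) + 6 = 2 + 6 = 8$)
$t{\left(3 \right)} - 10 c{\left(x{\left(-2 \right)} \right)} = \frac{2}{5} \cdot 3 \left(-1 + 5 \cdot 3\right) - 80 = \frac{2}{5} \cdot 3 \left(-1 + 15\right) - 80 = \frac{2}{5} \cdot 3 \cdot 14 - 80 = \frac{84}{5} - 80 = - \frac{316}{5}$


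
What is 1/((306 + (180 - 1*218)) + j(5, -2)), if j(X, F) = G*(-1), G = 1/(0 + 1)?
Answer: 1/267 ≈ 0.0037453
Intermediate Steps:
G = 1 (G = 1/1 = 1)
j(X, F) = -1 (j(X, F) = 1*(-1) = -1)
1/((306 + (180 - 1*218)) + j(5, -2)) = 1/((306 + (180 - 1*218)) - 1) = 1/((306 + (180 - 218)) - 1) = 1/((306 - 38) - 1) = 1/(268 - 1) = 1/267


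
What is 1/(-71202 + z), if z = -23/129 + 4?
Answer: -129/9184565 ≈ -1.4045e-5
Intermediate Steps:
z = 493/129 (z = -23*1/129 + 4 = -23/129 + 4 = 493/129 ≈ 3.8217)
1/(-71202 + z) = 1/(-71202 + 493/129) = 1/(-9184565/129) = -129/9184565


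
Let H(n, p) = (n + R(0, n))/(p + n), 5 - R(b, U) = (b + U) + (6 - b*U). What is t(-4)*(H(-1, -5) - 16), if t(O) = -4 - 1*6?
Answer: 475/3 ≈ 158.33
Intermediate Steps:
R(b, U) = -1 - U - b + U*b (R(b, U) = 5 - ((b + U) + (6 - b*U)) = 5 - ((U + b) + (6 - U*b)) = 5 - (6 + U + b - U*b) = 5 + (-6 - U - b + U*b) = -1 - U - b + U*b)
t(O) = -10 (t(O) = -4 - 6 = -10)
H(n, p) = -1/(n + p) (H(n, p) = (n + (-1 - n - 1*0 + n*0))/(p + n) = (n + (-1 - n + 0 + 0))/(n + p) = (n + (-1 - n))/(n + p) = -1/(n + p))
t(-4)*(H(-1, -5) - 16) = -10*(-1/(-1 - 5) - 16) = -10*(-1/(-6) - 16) = -10*(-1*(-1/6) - 16) = -10*(1/6 - 16) = -10*(-95/6) = 475/3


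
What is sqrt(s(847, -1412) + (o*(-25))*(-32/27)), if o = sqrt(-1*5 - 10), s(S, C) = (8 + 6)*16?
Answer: 4*sqrt(1134 + 150*I*sqrt(15))/9 ≈ 15.422 + 3.7205*I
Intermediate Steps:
s(S, C) = 224 (s(S, C) = 14*16 = 224)
o = I*sqrt(15) (o = sqrt(-5 - 10) = sqrt(-15) = I*sqrt(15) ≈ 3.873*I)
sqrt(s(847, -1412) + (o*(-25))*(-32/27)) = sqrt(224 + ((I*sqrt(15))*(-25))*(-32/27)) = sqrt(224 + (-25*I*sqrt(15))*(-32*1/27)) = sqrt(224 - 25*I*sqrt(15)*(-32/27)) = sqrt(224 + 800*I*sqrt(15)/27)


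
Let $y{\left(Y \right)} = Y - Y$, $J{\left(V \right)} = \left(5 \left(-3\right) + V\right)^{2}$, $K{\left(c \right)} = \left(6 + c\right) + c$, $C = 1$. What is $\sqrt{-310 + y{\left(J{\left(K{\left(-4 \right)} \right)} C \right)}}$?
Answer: $i \sqrt{310} \approx 17.607 i$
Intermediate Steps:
$K{\left(c \right)} = 6 + 2 c$
$J{\left(V \right)} = \left(-15 + V\right)^{2}$
$y{\left(Y \right)} = 0$
$\sqrt{-310 + y{\left(J{\left(K{\left(-4 \right)} \right)} C \right)}} = \sqrt{-310 + 0} = \sqrt{-310} = i \sqrt{310}$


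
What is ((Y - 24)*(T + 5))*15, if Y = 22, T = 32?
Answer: -1110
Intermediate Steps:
((Y - 24)*(T + 5))*15 = ((22 - 24)*(32 + 5))*15 = -2*37*15 = -74*15 = -1110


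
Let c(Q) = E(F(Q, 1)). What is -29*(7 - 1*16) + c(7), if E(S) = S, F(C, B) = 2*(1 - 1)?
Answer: 261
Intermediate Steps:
F(C, B) = 0 (F(C, B) = 2*0 = 0)
c(Q) = 0
-29*(7 - 1*16) + c(7) = -29*(7 - 1*16) + 0 = -29*(7 - 16) + 0 = -29*(-9) + 0 = 261 + 0 = 261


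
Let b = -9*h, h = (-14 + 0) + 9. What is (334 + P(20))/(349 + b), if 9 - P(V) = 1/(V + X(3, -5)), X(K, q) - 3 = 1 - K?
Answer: 3601/4137 ≈ 0.87044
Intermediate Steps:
h = -5 (h = -14 + 9 = -5)
X(K, q) = 4 - K (X(K, q) = 3 + (1 - K) = 4 - K)
b = 45 (b = -9*(-5) = 45)
P(V) = 9 - 1/(1 + V) (P(V) = 9 - 1/(V + (4 - 1*3)) = 9 - 1/(V + (4 - 3)) = 9 - 1/(V + 1) = 9 - 1/(1 + V))
(334 + P(20))/(349 + b) = (334 + (8 + 9*20)/(1 + 20))/(349 + 45) = (334 + (8 + 180)/21)/394 = (334 + (1/21)*188)*(1/394) = (334 + 188/21)*(1/394) = (7202/21)*(1/394) = 3601/4137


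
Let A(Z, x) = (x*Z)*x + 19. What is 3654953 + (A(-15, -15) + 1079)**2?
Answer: 8839682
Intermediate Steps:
A(Z, x) = 19 + Z*x**2 (A(Z, x) = (Z*x)*x + 19 = Z*x**2 + 19 = 19 + Z*x**2)
3654953 + (A(-15, -15) + 1079)**2 = 3654953 + ((19 - 15*(-15)**2) + 1079)**2 = 3654953 + ((19 - 15*225) + 1079)**2 = 3654953 + ((19 - 3375) + 1079)**2 = 3654953 + (-3356 + 1079)**2 = 3654953 + (-2277)**2 = 3654953 + 5184729 = 8839682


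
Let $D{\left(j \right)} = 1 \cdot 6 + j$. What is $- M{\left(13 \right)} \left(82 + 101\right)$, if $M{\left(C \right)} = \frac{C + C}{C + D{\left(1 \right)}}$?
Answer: $- \frac{2379}{10} \approx -237.9$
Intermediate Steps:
$D{\left(j \right)} = 6 + j$
$M{\left(C \right)} = \frac{2 C}{7 + C}$ ($M{\left(C \right)} = \frac{C + C}{C + \left(6 + 1\right)} = \frac{2 C}{C + 7} = \frac{2 C}{7 + C}$)
$- M{\left(13 \right)} \left(82 + 101\right) = - 2 \cdot 13 \frac{1}{7 + 13} \left(82 + 101\right) = - 2 \cdot 13 \cdot \frac{1}{20} \cdot 183 = - \frac{13 \cdot 183}{10} = \left(-1\right) \frac{2379}{10} = - \frac{2379}{10}$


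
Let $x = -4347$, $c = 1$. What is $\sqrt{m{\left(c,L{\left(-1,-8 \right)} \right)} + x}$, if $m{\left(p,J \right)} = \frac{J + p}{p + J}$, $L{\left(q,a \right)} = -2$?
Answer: $i \sqrt{4346} \approx 65.924 i$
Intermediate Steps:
$m{\left(p,J \right)} = 1$ ($m{\left(p,J \right)} = \frac{J + p}{J + p} = 1$)
$\sqrt{m{\left(c,L{\left(-1,-8 \right)} \right)} + x} = \sqrt{1 - 4347} = \sqrt{-4346} = i \sqrt{4346}$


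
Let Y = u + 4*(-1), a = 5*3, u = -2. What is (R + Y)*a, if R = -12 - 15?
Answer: -495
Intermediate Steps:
R = -27
a = 15
Y = -6 (Y = -2 + 4*(-1) = -2 - 4 = -6)
(R + Y)*a = (-27 - 6)*15 = -33*15 = -495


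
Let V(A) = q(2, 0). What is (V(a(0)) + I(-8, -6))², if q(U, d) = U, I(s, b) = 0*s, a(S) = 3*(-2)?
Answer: 4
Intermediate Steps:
a(S) = -6
I(s, b) = 0
V(A) = 2
(V(a(0)) + I(-8, -6))² = (2 + 0)² = 2² = 4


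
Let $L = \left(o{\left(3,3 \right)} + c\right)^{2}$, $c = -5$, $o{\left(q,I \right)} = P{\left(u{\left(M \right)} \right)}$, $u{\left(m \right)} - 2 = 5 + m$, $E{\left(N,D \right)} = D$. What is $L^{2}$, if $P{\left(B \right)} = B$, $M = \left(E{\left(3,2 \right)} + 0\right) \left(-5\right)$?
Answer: $4096$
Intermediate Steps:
$M = -10$ ($M = \left(2 + 0\right) \left(-5\right) = 2 \left(-5\right) = -10$)
$u{\left(m \right)} = 7 + m$ ($u{\left(m \right)} = 2 + \left(5 + m\right) = 7 + m$)
$o{\left(q,I \right)} = -3$ ($o{\left(q,I \right)} = 7 - 10 = -3$)
$L = 64$ ($L = \left(-3 - 5\right)^{2} = \left(-8\right)^{2} = 64$)
$L^{2} = 64^{2} = 4096$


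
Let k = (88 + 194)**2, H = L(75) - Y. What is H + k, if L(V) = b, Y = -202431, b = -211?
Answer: 281744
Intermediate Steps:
L(V) = -211
H = 202220 (H = -211 - 1*(-202431) = -211 + 202431 = 202220)
k = 79524 (k = 282**2 = 79524)
H + k = 202220 + 79524 = 281744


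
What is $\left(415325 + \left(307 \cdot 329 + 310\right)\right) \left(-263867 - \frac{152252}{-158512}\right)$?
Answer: $- \frac{2701108338762747}{19814} \approx -1.3632 \cdot 10^{11}$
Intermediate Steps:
$\left(415325 + \left(307 \cdot 329 + 310\right)\right) \left(-263867 - \frac{152252}{-158512}\right) = \left(415325 + \left(101003 + 310\right)\right) \left(-263867 - - \frac{38063}{39628}\right) = \left(415325 + 101313\right) \left(-263867 + \frac{38063}{39628}\right) = 516638 \left(- \frac{10456483413}{39628}\right) = - \frac{2701108338762747}{19814}$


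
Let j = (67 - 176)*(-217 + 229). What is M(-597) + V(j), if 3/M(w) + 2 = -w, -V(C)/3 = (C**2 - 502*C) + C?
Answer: -4223617017/595 ≈ -7.0985e+6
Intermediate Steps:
j = -1308 (j = -109*12 = -1308)
V(C) = -3*C**2 + 1503*C (V(C) = -3*((C**2 - 502*C) + C) = -3*(C**2 - 501*C) = -3*C**2 + 1503*C)
M(w) = 3/(-2 - w)
M(-597) + V(j) = -3/(2 - 597) + 3*(-1308)*(501 - 1*(-1308)) = -3/(-595) + 3*(-1308)*(501 + 1308) = -3*(-1/595) + 3*(-1308)*1809 = 3/595 - 7098516 = -4223617017/595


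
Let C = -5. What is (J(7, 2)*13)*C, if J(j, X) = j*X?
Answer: -910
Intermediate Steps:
J(j, X) = X*j
(J(7, 2)*13)*C = ((2*7)*13)*(-5) = (14*13)*(-5) = 182*(-5) = -910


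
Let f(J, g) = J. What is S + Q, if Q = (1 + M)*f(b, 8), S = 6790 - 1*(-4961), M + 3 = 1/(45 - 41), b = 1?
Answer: 46997/4 ≈ 11749.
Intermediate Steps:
M = -11/4 (M = -3 + 1/(45 - 41) = -3 + 1/4 = -3 + ¼ = -11/4 ≈ -2.7500)
S = 11751 (S = 6790 + 4961 = 11751)
Q = -7/4 (Q = (1 - 11/4)*1 = -7/4*1 = -7/4 ≈ -1.7500)
S + Q = 11751 - 7/4 = 46997/4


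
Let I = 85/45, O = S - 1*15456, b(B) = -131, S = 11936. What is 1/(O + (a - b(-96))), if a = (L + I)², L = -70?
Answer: 81/101260 ≈ 0.00079992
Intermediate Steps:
O = -3520 (O = 11936 - 1*15456 = 11936 - 15456 = -3520)
I = 17/9 (I = 85*(1/45) = 17/9 ≈ 1.8889)
a = 375769/81 (a = (-70 + 17/9)² = (-613/9)² = 375769/81 ≈ 4639.1)
1/(O + (a - b(-96))) = 1/(-3520 + (375769/81 - 1*(-131))) = 1/(-3520 + (375769/81 + 131)) = 1/(-3520 + 386380/81) = 1/(101260/81) = 81/101260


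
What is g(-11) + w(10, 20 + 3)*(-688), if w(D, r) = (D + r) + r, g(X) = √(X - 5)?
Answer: -38528 + 4*I ≈ -38528.0 + 4.0*I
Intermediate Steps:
g(X) = √(-5 + X)
w(D, r) = D + 2*r
g(-11) + w(10, 20 + 3)*(-688) = √(-5 - 11) + (10 + 2*(20 + 3))*(-688) = √(-16) + (10 + 2*23)*(-688) = 4*I + (10 + 46)*(-688) = 4*I + 56*(-688) = 4*I - 38528 = -38528 + 4*I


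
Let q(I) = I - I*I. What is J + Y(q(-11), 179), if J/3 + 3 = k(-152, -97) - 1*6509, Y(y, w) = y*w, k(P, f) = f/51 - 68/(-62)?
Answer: -22748701/527 ≈ -43166.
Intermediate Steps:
k(P, f) = 34/31 + f/51 (k(P, f) = f*(1/51) - 68*(-1/62) = f/51 + 34/31 = 34/31 + f/51)
q(I) = I - I²
Y(y, w) = w*y
J = -10296745/527 (J = -9 + 3*((34/31 + (1/51)*(-97)) - 1*6509) = -9 + 3*((34/31 - 97/51) - 6509) = -9 + 3*(-1273/1581 - 6509) = -9 + 3*(-10292002/1581) = -9 - 10292002/527 = -10296745/527 ≈ -19538.)
J + Y(q(-11), 179) = -10296745/527 + 179*(-11*(1 - 1*(-11))) = -10296745/527 + 179*(-11*(1 + 11)) = -10296745/527 + 179*(-11*12) = -10296745/527 + 179*(-132) = -10296745/527 - 23628 = -22748701/527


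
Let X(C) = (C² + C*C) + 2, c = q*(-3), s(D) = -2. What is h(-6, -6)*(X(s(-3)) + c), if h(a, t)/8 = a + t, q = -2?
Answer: -1536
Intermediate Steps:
c = 6 (c = -2*(-3) = 6)
X(C) = 2 + 2*C² (X(C) = (C² + C²) + 2 = 2*C² + 2 = 2 + 2*C²)
h(a, t) = 8*a + 8*t (h(a, t) = 8*(a + t) = 8*a + 8*t)
h(-6, -6)*(X(s(-3)) + c) = (8*(-6) + 8*(-6))*((2 + 2*(-2)²) + 6) = (-48 - 48)*((2 + 2*4) + 6) = -96*((2 + 8) + 6) = -96*(10 + 6) = -96*16 = -1536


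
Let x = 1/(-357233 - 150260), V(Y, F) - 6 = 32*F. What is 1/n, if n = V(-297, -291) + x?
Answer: -507493/4722729859 ≈ -0.00010746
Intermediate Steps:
V(Y, F) = 6 + 32*F
x = -1/507493 (x = 1/(-507493) = -1/507493 ≈ -1.9705e-6)
n = -4722729859/507493 (n = (6 + 32*(-291)) - 1/507493 = (6 - 9312) - 1/507493 = -9306 - 1/507493 = -4722729859/507493 ≈ -9306.0)
1/n = 1/(-4722729859/507493) = -507493/4722729859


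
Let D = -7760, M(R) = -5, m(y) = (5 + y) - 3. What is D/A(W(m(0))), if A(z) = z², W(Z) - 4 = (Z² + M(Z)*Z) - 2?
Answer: -485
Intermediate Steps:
m(y) = 2 + y
W(Z) = 2 + Z² - 5*Z (W(Z) = 4 + ((Z² - 5*Z) - 2) = 4 + (-2 + Z² - 5*Z) = 2 + Z² - 5*Z)
D/A(W(m(0))) = -7760/(2 + (2 + 0)² - 5*(2 + 0))² = -7760/(2 + 2² - 5*2)² = -7760/(2 + 4 - 10)² = -7760/((-4)²) = -7760/16 = -7760*1/16 = -485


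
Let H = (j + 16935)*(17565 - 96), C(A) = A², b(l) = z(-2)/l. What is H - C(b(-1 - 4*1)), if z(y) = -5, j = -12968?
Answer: 69299522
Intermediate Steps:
b(l) = -5/l
H = 69299523 (H = (-12968 + 16935)*(17565 - 96) = 3967*17469 = 69299523)
H - C(b(-1 - 4*1)) = 69299523 - (-5/(-1 - 4*1))² = 69299523 - (-5/(-1 - 4))² = 69299523 - (-5/(-5))² = 69299523 - (-5*(-⅕))² = 69299523 - 1*1² = 69299523 - 1*1 = 69299523 - 1 = 69299522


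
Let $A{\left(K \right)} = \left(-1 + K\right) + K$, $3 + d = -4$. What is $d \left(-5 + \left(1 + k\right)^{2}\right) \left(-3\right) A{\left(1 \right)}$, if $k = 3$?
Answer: $231$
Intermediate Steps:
$d = -7$ ($d = -3 - 4 = -7$)
$A{\left(K \right)} = -1 + 2 K$
$d \left(-5 + \left(1 + k\right)^{2}\right) \left(-3\right) A{\left(1 \right)} = - 7 \left(-5 + \left(1 + 3\right)^{2}\right) \left(-3\right) \left(-1 + 2 \cdot 1\right) = - 7 \left(-5 + 4^{2}\right) \left(-3\right) \left(-1 + 2\right) = - 7 \left(-5 + 16\right) \left(-3\right) 1 = \left(-7\right) 11 \left(-3\right) 1 = \left(-77\right) \left(-3\right) 1 = 231 \cdot 1 = 231$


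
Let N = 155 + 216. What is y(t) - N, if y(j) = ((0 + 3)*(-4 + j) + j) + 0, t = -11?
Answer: -427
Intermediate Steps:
N = 371
y(j) = -12 + 4*j (y(j) = (3*(-4 + j) + j) + 0 = ((-12 + 3*j) + j) + 0 = (-12 + 4*j) + 0 = -12 + 4*j)
y(t) - N = (-12 + 4*(-11)) - 1*371 = (-12 - 44) - 371 = -56 - 371 = -427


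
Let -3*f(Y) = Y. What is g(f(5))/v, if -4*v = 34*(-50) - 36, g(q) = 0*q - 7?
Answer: -1/62 ≈ -0.016129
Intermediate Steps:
f(Y) = -Y/3
g(q) = -7 (g(q) = 0 - 7 = -7)
v = 434 (v = -(34*(-50) - 36)/4 = -(-1700 - 36)/4 = -1/4*(-1736) = 434)
g(f(5))/v = -7/434 = -7*1/434 = -1/62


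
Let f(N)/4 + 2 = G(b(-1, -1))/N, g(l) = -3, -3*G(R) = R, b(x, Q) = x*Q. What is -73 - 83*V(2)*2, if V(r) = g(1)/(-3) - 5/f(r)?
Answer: -4352/13 ≈ -334.77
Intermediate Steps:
b(x, Q) = Q*x
G(R) = -R/3
f(N) = -8 - 4/(3*N) (f(N) = -8 + 4*((-(-1)*(-1)/3)/N) = -8 + 4*((-⅓*1)/N) = -8 + 4*(-1/(3*N)) = -8 - 4/(3*N))
V(r) = 1 - 5/(-8 - 4/(3*r)) (V(r) = -3/(-3) - 5/(-8 - 4/(3*r)) = -3*(-⅓) - 5/(-8 - 4/(3*r)) = 1 - 5/(-8 - 4/(3*r)))
-73 - 83*V(2)*2 = -73 - 83*(4 + 39*2)/(4*(1 + 6*2))*2 = -73 - 83*(4 + 78)/(4*(1 + 12))*2 = -73 - 83*(¼)*82/13*2 = -73 - 83*(¼)*(1/13)*82*2 = -73 - 3403*2/26 = -73 - 83*41/13 = -73 - 3403/13 = -4352/13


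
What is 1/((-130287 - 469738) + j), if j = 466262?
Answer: -1/133763 ≈ -7.4759e-6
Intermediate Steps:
1/((-130287 - 469738) + j) = 1/((-130287 - 469738) + 466262) = 1/(-600025 + 466262) = 1/(-133763) = -1/133763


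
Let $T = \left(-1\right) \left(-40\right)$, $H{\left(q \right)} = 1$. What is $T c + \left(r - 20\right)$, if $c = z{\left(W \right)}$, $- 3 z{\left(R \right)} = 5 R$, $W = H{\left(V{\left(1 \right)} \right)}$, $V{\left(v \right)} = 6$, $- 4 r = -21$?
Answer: $- \frac{977}{12} \approx -81.417$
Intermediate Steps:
$r = \frac{21}{4}$ ($r = \left(- \frac{1}{4}\right) \left(-21\right) = \frac{21}{4} \approx 5.25$)
$W = 1$
$z{\left(R \right)} = - \frac{5 R}{3}$
$c = - \frac{5}{3}$ ($c = \left(- \frac{5}{3}\right) 1 = - \frac{5}{3} \approx -1.6667$)
$T = 40$
$T c + \left(r - 20\right) = 40 \left(- \frac{5}{3}\right) + \left(\frac{21}{4} - 20\right) = - \frac{200}{3} + \left(\frac{21}{4} - 20\right) = - \frac{200}{3} - \frac{59}{4} = - \frac{977}{12}$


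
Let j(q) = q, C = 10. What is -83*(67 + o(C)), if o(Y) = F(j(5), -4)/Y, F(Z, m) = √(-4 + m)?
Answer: -5561 - 83*I*√2/5 ≈ -5561.0 - 23.476*I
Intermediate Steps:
o(Y) = 2*I*√2/Y (o(Y) = √(-4 - 4)/Y = √(-8)/Y = (2*I*√2)/Y = 2*I*√2/Y)
-83*(67 + o(C)) = -83*(67 + 2*I*√2/10) = -83*(67 + 2*I*√2*(⅒)) = -83*(67 + I*√2/5) = -5561 - 83*I*√2/5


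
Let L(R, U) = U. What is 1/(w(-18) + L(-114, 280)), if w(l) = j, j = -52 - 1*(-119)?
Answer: 1/347 ≈ 0.0028818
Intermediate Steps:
j = 67 (j = -52 + 119 = 67)
w(l) = 67
1/(w(-18) + L(-114, 280)) = 1/(67 + 280) = 1/347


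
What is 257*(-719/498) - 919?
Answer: -642445/498 ≈ -1290.1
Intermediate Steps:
257*(-719/498) - 919 = -184783/498 - 919 = -642445/498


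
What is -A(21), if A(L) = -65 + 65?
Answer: 0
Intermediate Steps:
A(L) = 0
-A(21) = -1*0 = 0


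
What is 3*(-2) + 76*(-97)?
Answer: -7378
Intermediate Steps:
3*(-2) + 76*(-97) = -6 - 7372 = -7378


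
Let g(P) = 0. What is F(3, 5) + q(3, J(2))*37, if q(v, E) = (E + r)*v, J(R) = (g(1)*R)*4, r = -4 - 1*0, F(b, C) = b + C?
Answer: -436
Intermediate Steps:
F(b, C) = C + b
r = -4 (r = -4 + 0 = -4)
J(R) = 0 (J(R) = (0*R)*4 = 0*4 = 0)
q(v, E) = v*(-4 + E) (q(v, E) = (E - 4)*v = (-4 + E)*v = v*(-4 + E))
F(3, 5) + q(3, J(2))*37 = (5 + 3) + (3*(-4 + 0))*37 = 8 + (3*(-4))*37 = 8 - 12*37 = 8 - 444 = -436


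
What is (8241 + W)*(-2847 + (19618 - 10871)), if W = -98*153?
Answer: -39842700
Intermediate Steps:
W = -14994
(8241 + W)*(-2847 + (19618 - 10871)) = (8241 - 14994)*(-2847 + (19618 - 10871)) = -6753*(-2847 + 8747) = -6753*5900 = -39842700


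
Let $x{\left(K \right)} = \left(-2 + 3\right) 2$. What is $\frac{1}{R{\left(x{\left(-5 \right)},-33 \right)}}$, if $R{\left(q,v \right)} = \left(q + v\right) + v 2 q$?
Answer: $- \frac{1}{163} \approx -0.006135$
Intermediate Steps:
$x{\left(K \right)} = 2$ ($x{\left(K \right)} = 1 \cdot 2 = 2$)
$R{\left(q,v \right)} = q + v + 2 q v$ ($R{\left(q,v \right)} = \left(q + v\right) + 2 v q = \left(q + v\right) + 2 q v = q + v + 2 q v$)
$\frac{1}{R{\left(x{\left(-5 \right)},-33 \right)}} = \frac{1}{2 - 33 + 2 \cdot 2 \left(-33\right)} = \frac{1}{2 - 33 - 132} = \frac{1}{-163} = - \frac{1}{163}$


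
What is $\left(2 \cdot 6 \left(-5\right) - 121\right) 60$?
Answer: $-10860$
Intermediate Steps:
$\left(2 \cdot 6 \left(-5\right) - 121\right) 60 = \left(12 \left(-5\right) - 121\right) 60 = \left(-60 - 121\right) 60 = \left(-181\right) 60 = -10860$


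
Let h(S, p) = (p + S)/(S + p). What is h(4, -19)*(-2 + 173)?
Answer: 171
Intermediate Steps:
h(S, p) = 1 (h(S, p) = (S + p)/(S + p) = 1)
h(4, -19)*(-2 + 173) = 1*(-2 + 173) = 1*171 = 171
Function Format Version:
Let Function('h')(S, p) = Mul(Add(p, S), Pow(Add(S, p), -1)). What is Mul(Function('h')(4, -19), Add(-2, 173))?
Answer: 171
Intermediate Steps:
Function('h')(S, p) = 1 (Function('h')(S, p) = Mul(Add(S, p), Pow(Add(S, p), -1)) = 1)
Mul(Function('h')(4, -19), Add(-2, 173)) = Mul(1, Add(-2, 173)) = Mul(1, 171) = 171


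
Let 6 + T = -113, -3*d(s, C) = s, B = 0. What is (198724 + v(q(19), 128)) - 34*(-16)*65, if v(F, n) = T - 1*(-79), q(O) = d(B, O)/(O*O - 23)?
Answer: 234044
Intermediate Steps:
d(s, C) = -s/3
T = -119 (T = -6 - 113 = -119)
q(O) = 0 (q(O) = (-⅓*0)/(O*O - 23) = 0/(O² - 23) = 0/(-23 + O²) = 0)
v(F, n) = -40 (v(F, n) = -119 - 1*(-79) = -119 + 79 = -40)
(198724 + v(q(19), 128)) - 34*(-16)*65 = (198724 - 40) - 34*(-16)*65 = 198684 + 544*65 = 198684 + 35360 = 234044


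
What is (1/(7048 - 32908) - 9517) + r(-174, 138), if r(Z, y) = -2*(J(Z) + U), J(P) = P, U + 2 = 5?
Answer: -237265501/25860 ≈ -9175.0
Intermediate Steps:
U = 3 (U = -2 + 5 = 3)
r(Z, y) = -6 - 2*Z (r(Z, y) = -2*(Z + 3) = -2*(3 + Z) = -6 - 2*Z)
(1/(7048 - 32908) - 9517) + r(-174, 138) = (1/(7048 - 32908) - 9517) + (-6 - 2*(-174)) = (1/(-25860) - 9517) + (-6 + 348) = (-1/25860 - 9517) + 342 = -246109621/25860 + 342 = -237265501/25860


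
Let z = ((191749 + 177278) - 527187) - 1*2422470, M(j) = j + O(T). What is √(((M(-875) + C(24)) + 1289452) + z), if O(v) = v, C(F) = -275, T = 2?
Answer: 7*I*√26374 ≈ 1136.8*I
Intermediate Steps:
M(j) = 2 + j (M(j) = j + 2 = 2 + j)
z = -2580630 (z = (369027 - 527187) - 2422470 = -158160 - 2422470 = -2580630)
√(((M(-875) + C(24)) + 1289452) + z) = √((((2 - 875) - 275) + 1289452) - 2580630) = √(((-873 - 275) + 1289452) - 2580630) = √((-1148 + 1289452) - 2580630) = √(1288304 - 2580630) = √(-1292326) = 7*I*√26374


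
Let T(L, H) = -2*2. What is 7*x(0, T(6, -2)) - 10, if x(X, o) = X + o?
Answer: -38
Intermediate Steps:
T(L, H) = -4
7*x(0, T(6, -2)) - 10 = 7*(0 - 4) - 10 = 7*(-4) - 10 = -28 - 10 = -38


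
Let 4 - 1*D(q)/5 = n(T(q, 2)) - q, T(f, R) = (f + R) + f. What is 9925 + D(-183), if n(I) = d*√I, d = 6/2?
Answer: 9030 - 30*I*√91 ≈ 9030.0 - 286.18*I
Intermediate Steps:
d = 3 (d = 6*(½) = 3)
T(f, R) = R + 2*f (T(f, R) = (R + f) + f = R + 2*f)
n(I) = 3*√I
D(q) = 20 - 15*√(2 + 2*q) + 5*q (D(q) = 20 - 5*(3*√(2 + 2*q) - q) = 20 - 5*(-q + 3*√(2 + 2*q)) = 20 + (-15*√(2 + 2*q) + 5*q) = 20 - 15*√(2 + 2*q) + 5*q)
9925 + D(-183) = 9925 + (20 - 15*√(2 + 2*(-183)) + 5*(-183)) = 9925 + (20 - 15*√(2 - 366) - 915) = 9925 + (20 - 30*I*√91 - 915) = 9925 + (-895 - 30*I*√91) = 9030 - 30*I*√91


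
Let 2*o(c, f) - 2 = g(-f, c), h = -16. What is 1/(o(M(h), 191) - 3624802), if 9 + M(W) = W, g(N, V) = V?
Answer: -2/7249627 ≈ -2.7588e-7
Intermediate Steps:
M(W) = -9 + W
o(c, f) = 1 + c/2
1/(o(M(h), 191) - 3624802) = 1/((1 + (-9 - 16)/2) - 3624802) = 1/((1 + (½)*(-25)) - 3624802) = 1/((1 - 25/2) - 3624802) = 1/(-23/2 - 3624802) = 1/(-7249627/2) = -2/7249627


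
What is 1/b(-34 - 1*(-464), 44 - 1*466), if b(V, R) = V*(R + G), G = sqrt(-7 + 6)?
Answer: -211/38288275 - I/76576550 ≈ -5.5108e-6 - 1.3059e-8*I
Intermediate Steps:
G = I (G = sqrt(-1) = I ≈ 1.0*I)
b(V, R) = V*(I + R) (b(V, R) = V*(R + I) = V*(I + R))
1/b(-34 - 1*(-464), 44 - 1*466) = 1/((-34 - 1*(-464))*(I + (44 - 1*466))) = 1/((-34 + 464)*(I + (44 - 466))) = 1/(430*(I - 422)) = 1/(430*(-422 + I)) = 1/(-181460 + 430*I) = (-181460 - 430*I)/32927916500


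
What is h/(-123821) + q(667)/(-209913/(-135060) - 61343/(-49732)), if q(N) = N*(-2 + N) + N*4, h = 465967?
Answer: 2577129407445857312/16100495272789 ≈ 1.6007e+5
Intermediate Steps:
q(N) = 4*N + N*(-2 + N) (q(N) = N*(-2 + N) + 4*N = 4*N + N*(-2 + N))
h/(-123821) + q(667)/(-209913/(-135060) - 61343/(-49732)) = 465967/(-123821) + (667*(2 + 667))/(-209913/(-135060) - 61343/(-49732)) = 465967*(-1/123821) + (667*669)/(-209913*(-1/135060) - 61343*(-1/49732)) = -465967/123821 + 446223/(69971/45020 + 61343/49732) = -465967/123821 + 446223/(390091227/139933415) = -465967/123821 + 446223*(139933415/390091227) = -465967/123821 + 20813836080515/130030409 = 2577129407445857312/16100495272789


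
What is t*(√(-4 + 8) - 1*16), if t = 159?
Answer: -2226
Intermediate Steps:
t*(√(-4 + 8) - 1*16) = 159*(√(-4 + 8) - 1*16) = 159*(√4 - 16) = 159*(2 - 16) = 159*(-14) = -2226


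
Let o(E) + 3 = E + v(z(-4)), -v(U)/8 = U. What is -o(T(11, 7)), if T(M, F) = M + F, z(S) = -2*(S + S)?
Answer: 113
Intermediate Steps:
z(S) = -4*S
v(U) = -8*U
T(M, F) = F + M
o(E) = -131 + E (o(E) = -3 + (E - (-32)*(-4)) = -3 + (E - 8*16) = -3 + (E - 128) = -3 + (-128 + E) = -131 + E)
-o(T(11, 7)) = -(-131 + (7 + 11)) = -(-131 + 18) = -1*(-113) = 113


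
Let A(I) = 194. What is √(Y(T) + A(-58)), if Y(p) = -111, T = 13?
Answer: √83 ≈ 9.1104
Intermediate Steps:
√(Y(T) + A(-58)) = √(-111 + 194) = √83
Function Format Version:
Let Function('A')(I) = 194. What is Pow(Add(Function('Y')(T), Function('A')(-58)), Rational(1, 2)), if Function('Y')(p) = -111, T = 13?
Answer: Pow(83, Rational(1, 2)) ≈ 9.1104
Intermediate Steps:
Pow(Add(Function('Y')(T), Function('A')(-58)), Rational(1, 2)) = Pow(Add(-111, 194), Rational(1, 2)) = Pow(83, Rational(1, 2))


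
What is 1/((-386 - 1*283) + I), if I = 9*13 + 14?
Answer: -1/538 ≈ -0.0018587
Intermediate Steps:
I = 131 (I = 117 + 14 = 131)
1/((-386 - 1*283) + I) = 1/((-386 - 1*283) + 131) = 1/((-386 - 283) + 131) = 1/(-669 + 131) = 1/(-538) = -1/538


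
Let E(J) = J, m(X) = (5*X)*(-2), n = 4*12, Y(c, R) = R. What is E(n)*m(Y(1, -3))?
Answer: 1440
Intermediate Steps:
n = 48
m(X) = -10*X
E(n)*m(Y(1, -3)) = 48*(-10*(-3)) = 48*30 = 1440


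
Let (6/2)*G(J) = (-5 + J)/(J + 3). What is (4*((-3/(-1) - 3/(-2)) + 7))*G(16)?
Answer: 506/57 ≈ 8.8772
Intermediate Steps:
G(J) = (-5 + J)/(3*(3 + J)) (G(J) = ((-5 + J)/(J + 3))/3 = ((-5 + J)/(3 + J))/3 = (-5 + J)/(3*(3 + J)))
(4*((-3/(-1) - 3/(-2)) + 7))*G(16) = (4*((-3/(-1) - 3/(-2)) + 7))*((-5 + 16)/(3*(3 + 16))) = (4*((-3*(-1) - 3*(-1/2)) + 7))*((1/3)*11/19) = (4*((3 + 3/2) + 7))*((1/3)*(1/19)*11) = (4*(9/2 + 7))*(11/57) = (4*(23/2))*(11/57) = 46*(11/57) = 506/57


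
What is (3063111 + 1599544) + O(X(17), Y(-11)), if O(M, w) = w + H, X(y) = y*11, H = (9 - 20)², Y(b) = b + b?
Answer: 4662754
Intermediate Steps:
Y(b) = 2*b
H = 121 (H = (-11)² = 121)
X(y) = 11*y
O(M, w) = 121 + w (O(M, w) = w + 121 = 121 + w)
(3063111 + 1599544) + O(X(17), Y(-11)) = (3063111 + 1599544) + (121 + 2*(-11)) = 4662655 + (121 - 22) = 4662655 + 99 = 4662754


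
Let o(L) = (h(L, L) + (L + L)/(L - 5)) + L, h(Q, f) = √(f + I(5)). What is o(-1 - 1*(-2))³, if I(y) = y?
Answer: 73/8 + 27*√6/4 ≈ 25.659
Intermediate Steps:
h(Q, f) = √(5 + f) (h(Q, f) = √(f + 5) = √(5 + f))
o(L) = L + √(5 + L) + 2*L/(-5 + L) (o(L) = (√(5 + L) + (L + L)/(L - 5)) + L = (√(5 + L) + (2*L)/(-5 + L)) + L = (√(5 + L) + 2*L/(-5 + L)) + L = L + √(5 + L) + 2*L/(-5 + L))
o(-1 - 1*(-2))³ = (((-1 - 1*(-2))² - 5*√(5 + (-1 - 1*(-2))) - 3*(-1 - 1*(-2)) + (-1 - 1*(-2))*√(5 + (-1 - 1*(-2))))/(-5 + (-1 - 1*(-2))))³ = (((-1 + 2)² - 5*√(5 + (-1 + 2)) - 3*(-1 + 2) + (-1 + 2)*√(5 + (-1 + 2)))/(-5 + (-1 + 2)))³ = ((1² - 5*√(5 + 1) - 3*1 + 1*√(5 + 1))/(-5 + 1))³ = ((1 - 5*√6 - 3 + 1*√6)/(-4))³ = (-(1 - 5*√6 - 3 + √6)/4)³ = (-(-2 - 4*√6)/4)³ = (½ + √6)³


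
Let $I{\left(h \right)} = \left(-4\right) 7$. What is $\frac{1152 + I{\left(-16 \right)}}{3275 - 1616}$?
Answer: $\frac{1124}{1659} \approx 0.67752$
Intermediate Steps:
$I{\left(h \right)} = -28$
$\frac{1152 + I{\left(-16 \right)}}{3275 - 1616} = \frac{1152 - 28}{3275 - 1616} = \frac{1124}{1659}$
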